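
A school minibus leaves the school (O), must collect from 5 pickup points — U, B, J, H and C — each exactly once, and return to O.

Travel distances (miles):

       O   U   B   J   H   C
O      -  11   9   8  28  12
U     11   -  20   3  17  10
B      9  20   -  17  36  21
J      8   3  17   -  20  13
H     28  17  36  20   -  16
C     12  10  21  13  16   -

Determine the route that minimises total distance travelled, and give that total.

O-U-B-J-H-C-O: 11+20+17+20+16+12 = 96
O-U-B-J-C-H-O: 11+20+17+13+16+28 = 105
O-U-B-H-J-C-O: 11+20+36+20+13+12 = 112
O-U-B-H-C-J-O: 11+20+36+16+13+8 = 104
O-U-B-C-J-H-O: 11+20+21+13+20+28 = 113
O-U-B-C-H-J-O: 11+20+21+16+20+8 = 96
O-U-J-B-H-C-O: 11+3+17+36+16+12 = 95
O-U-J-B-C-H-O: 11+3+17+21+16+28 = 96
O-U-J-H-B-C-O: 11+3+20+36+21+12 = 103
O-U-J-H-C-B-O: 11+3+20+16+21+9 = 80
O-U-J-C-B-H-O: 11+3+13+21+36+28 = 112
O-U-J-C-H-B-O: 11+3+13+16+36+9 = 88
O-U-H-B-J-C-O: 11+17+36+17+13+12 = 106
O-U-H-B-C-J-O: 11+17+36+21+13+8 = 106
… (46 more)
O-B-J-U-H-C-O: 9+17+3+17+16+12 = 74  ← best
The minimum is 74.
One optimal route: O → B → J → U → H → C → O (or its reverse).

Minimum total distance: 74 miles.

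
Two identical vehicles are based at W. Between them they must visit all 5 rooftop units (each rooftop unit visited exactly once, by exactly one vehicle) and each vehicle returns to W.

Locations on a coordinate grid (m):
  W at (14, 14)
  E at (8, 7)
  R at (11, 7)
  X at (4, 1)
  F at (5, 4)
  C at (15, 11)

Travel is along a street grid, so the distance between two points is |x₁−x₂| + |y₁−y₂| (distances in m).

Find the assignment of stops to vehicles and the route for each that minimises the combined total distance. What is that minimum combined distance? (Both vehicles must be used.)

Try each way of splitting the stops between the two vehicles (each non-empty) and, for each split, find the best tour for each vehicle:
  {E} + {R, X, F, C}: 26 + 48 = 74
  {R} + {E, X, F, C}: 20 + 48 = 68
  {E, R} + {X, F, C}: 26 + 48 = 74
  {X} + {E, R, F, C}: 46 + 40 = 86
  {E, X} + {R, F, C}: 46 + 40 = 86
  {R, X} + {E, F, C}: 46 + 40 = 86
  … (15 splits in total)
  {E, R, X, F} + {C}: 46 + 8 = 54  ← best
Best: vehicle 1 W → E → X → F → R → W = 46; vehicle 2 W → C → W = 8; combined 54.

Minimum combined distance: 54 m.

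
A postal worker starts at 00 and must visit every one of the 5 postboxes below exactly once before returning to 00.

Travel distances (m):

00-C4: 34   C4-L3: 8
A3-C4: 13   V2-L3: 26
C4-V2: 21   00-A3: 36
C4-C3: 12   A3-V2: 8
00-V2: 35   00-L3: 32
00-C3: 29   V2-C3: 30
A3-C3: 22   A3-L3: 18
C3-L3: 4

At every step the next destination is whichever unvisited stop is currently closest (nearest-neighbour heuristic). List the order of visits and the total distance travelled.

00 → [C3:29 / L3:32 / C4:34 / V2:35 / A3:36] → C3 (29)
C3 → [L3:4 / C4:12 / A3:22 / V2:30] → L3 (4)
L3 → [C4:8 / A3:18 / V2:26] → C4 (8)
C4 → [A3:13 / V2:21] → A3 (13)
A3 → [V2:8] → V2 (8)
Return V2→00: 35.
Total = 29 + 4 + 8 + 13 + 8 + 35 = 97.

97 m along 00 → C3 → L3 → C4 → A3 → V2 → 00.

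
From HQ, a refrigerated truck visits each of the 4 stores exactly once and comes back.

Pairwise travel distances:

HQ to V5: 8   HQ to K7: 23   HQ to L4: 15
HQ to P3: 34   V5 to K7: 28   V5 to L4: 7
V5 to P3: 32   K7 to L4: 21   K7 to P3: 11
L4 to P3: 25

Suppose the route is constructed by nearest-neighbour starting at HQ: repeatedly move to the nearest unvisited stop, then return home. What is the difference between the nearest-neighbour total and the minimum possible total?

HQ: V5=8, L4=15, K7=23, P3=34 ⇒ V5
V5: L4=7, K7=28, P3=32 ⇒ L4
L4: K7=21, P3=25 ⇒ K7
K7: P3=11 ⇒ P3
NN route HQ → V5 → L4 → K7 → P3 → HQ costs 81.
Optimal: HQ → V5 → L4 → P3 → K7 → HQ costs 74 (by enumerating all 12 distinct tours).
Excess = 81 − 74 = 7.

The nearest-neighbour route is 7 longer than optimal.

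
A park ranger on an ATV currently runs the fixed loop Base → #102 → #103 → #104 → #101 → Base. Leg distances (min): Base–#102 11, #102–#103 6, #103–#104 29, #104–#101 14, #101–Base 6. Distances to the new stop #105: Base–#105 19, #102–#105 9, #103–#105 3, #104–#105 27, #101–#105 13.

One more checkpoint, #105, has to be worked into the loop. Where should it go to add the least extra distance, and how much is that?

+1 min — insert #105 between #103 and #104.

Insertion cost between consecutive stops i–j is d(i,#105) + d(#105,j) − d(i,j):
  between Base and #102: 19 + 9 − 11 = 17
  between #102 and #103: 9 + 3 − 6 = 6
  between #103 and #104: 3 + 27 − 29 = 1
  between #104 and #101: 27 + 13 − 14 = 26
  between #101 and Base: 13 + 19 − 6 = 26
Cheapest insertion is between #103 and #104, adding 1.
New total = 66 + 1 = 67.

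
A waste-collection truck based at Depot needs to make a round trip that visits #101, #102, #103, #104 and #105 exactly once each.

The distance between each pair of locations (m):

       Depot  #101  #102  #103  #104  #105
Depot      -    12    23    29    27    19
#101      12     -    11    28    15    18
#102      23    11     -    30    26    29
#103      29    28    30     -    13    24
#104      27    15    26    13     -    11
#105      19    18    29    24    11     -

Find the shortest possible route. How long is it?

96 m — the shortest possible round trip.

With 5 stops there are 5!/2 = 60 distinct round trips (a route and its reverse cost the same).
Depot-#101-#102-#103-#104-#105-Depot: 12+11+30+13+11+19 = 96
Depot-#101-#102-#103-#105-#104-Depot: 12+11+30+24+11+27 = 115
Depot-#101-#102-#104-#103-#105-Depot: 12+11+26+13+24+19 = 105
Depot-#101-#102-#104-#105-#103-Depot: 12+11+26+11+24+29 = 113
Depot-#101-#102-#105-#103-#104-Depot: 12+11+29+24+13+27 = 116
Depot-#101-#102-#105-#104-#103-Depot: 12+11+29+11+13+29 = 105
Depot-#101-#103-#102-#104-#105-Depot: 12+28+30+26+11+19 = 126
Depot-#101-#103-#102-#105-#104-Depot: 12+28+30+29+11+27 = 137
Depot-#101-#103-#104-#102-#105-Depot: 12+28+13+26+29+19 = 127
Depot-#101-#103-#104-#105-#102-Depot: 12+28+13+11+29+23 = 116
Depot-#101-#103-#105-#102-#104-Depot: 12+28+24+29+26+27 = 146
Depot-#101-#103-#105-#104-#102-Depot: 12+28+24+11+26+23 = 124
Depot-#101-#104-#102-#103-#105-Depot: 12+15+26+30+24+19 = 126
Depot-#101-#104-#102-#105-#103-Depot: 12+15+26+29+24+29 = 135
… (46 more)
The minimum is 96.
One optimal route: Depot → #101 → #102 → #103 → #104 → #105 → Depot (or its reverse).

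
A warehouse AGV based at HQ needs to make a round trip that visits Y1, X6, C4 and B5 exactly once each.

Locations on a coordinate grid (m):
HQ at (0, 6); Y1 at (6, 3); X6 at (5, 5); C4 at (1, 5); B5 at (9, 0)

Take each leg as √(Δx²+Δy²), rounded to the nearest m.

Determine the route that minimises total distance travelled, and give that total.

With 4 stops there are 4!/2 = 12 distinct round trips (a route and its reverse cost the same).
HQ→Y1→X6→C4→B5→HQ: 7+2+4+9+11 = 33
HQ→Y1→X6→B5→C4→HQ: 7+2+6+9+1 = 25
HQ→Y1→C4→X6→B5→HQ: 7+5+4+6+11 = 33
HQ→Y1→C4→B5→X6→HQ: 7+5+9+6+5 = 32
HQ→Y1→B5→X6→C4→HQ: 7+4+6+4+1 = 22
HQ→Y1→B5→C4→X6→HQ: 7+4+9+4+5 = 29
HQ→X6→Y1→C4→B5→HQ: 5+2+5+9+11 = 32
HQ→X6→Y1→B5→C4→HQ: 5+2+4+9+1 = 21
HQ→X6→C4→Y1→B5→HQ: 5+4+5+4+11 = 29
HQ→X6→B5→Y1→C4→HQ: 5+6+4+5+1 = 21
HQ→C4→Y1→X6→B5→HQ: 1+5+2+6+11 = 25
HQ→C4→X6→Y1→B5→HQ: 1+4+2+4+11 = 22
The minimum is 21.
One optimal route: HQ → X6 → Y1 → B5 → C4 → HQ (or its reverse).

Shortest round trip = 21 m.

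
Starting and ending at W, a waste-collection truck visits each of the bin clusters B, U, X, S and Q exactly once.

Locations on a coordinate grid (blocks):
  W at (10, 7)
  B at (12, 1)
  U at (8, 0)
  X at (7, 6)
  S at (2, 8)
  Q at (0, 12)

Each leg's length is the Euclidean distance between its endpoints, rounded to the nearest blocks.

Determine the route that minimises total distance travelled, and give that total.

With 5 stops there are 5!/2 = 60 distinct round trips (a route and its reverse cost the same).
W→B→U→X→S→Q→W: 6+4+6+5+4+11 = 36
W→B→U→X→Q→S→W: 6+4+6+9+4+8 = 37
W→B→U→S→X→Q→W: 6+4+10+5+9+11 = 45
W→B→U→S→Q→X→W: 6+4+10+4+9+3 = 36
W→B→U→Q→X→S→W: 6+4+14+9+5+8 = 46
W→B→U→Q→S→X→W: 6+4+14+4+5+3 = 36
W→B→X→U→S→Q→W: 6+7+6+10+4+11 = 44
W→B→X→U→Q→S→W: 6+7+6+14+4+8 = 45
W→B→X→S→U→Q→W: 6+7+5+10+14+11 = 53
W→B→X→S→Q→U→W: 6+7+5+4+14+7 = 43
W→B→X→Q→U→S→W: 6+7+9+14+10+8 = 54
W→B→X→Q→S→U→W: 6+7+9+4+10+7 = 43
W→B→S→U→X→Q→W: 6+12+10+6+9+11 = 54
W→B→S→U→Q→X→W: 6+12+10+14+9+3 = 54
… (46 more)
The minimum is 36.
One optimal route: W → B → U → X → S → Q → W (or its reverse).

Minimum total distance: 36 blocks.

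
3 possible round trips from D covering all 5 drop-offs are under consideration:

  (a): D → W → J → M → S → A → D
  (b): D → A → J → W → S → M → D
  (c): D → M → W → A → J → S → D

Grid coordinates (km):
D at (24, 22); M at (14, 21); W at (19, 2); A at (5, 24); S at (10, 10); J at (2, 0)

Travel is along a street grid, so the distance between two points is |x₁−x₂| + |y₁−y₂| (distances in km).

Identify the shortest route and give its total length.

(a): 25 + 19 + 33 + 15 + 19 + 21 = 132
(b): 21 + 27 + 19 + 17 + 15 + 11 = 110
(c): 11 + 24 + 36 + 27 + 18 + 26 = 142

Shortest is (b), total 110 km.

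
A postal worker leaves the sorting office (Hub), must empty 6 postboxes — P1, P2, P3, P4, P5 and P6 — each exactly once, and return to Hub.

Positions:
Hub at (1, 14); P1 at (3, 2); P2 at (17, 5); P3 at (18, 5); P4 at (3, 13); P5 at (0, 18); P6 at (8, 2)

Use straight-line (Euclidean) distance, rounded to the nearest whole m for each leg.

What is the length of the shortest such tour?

There are 360 distinct closed tours to check (reversals are equivalent).
Hub→P1→P2→P3→P4→P5→P6→Hub: 12+14+1+17+6+18+14 = 82
Hub→P1→P2→P3→P4→P6→P5→Hub: 12+14+1+17+12+18+4 = 78
Hub→P1→P2→P3→P5→P4→P6→Hub: 12+14+1+22+6+12+14 = 81
Hub→P1→P2→P3→P5→P6→P4→Hub: 12+14+1+22+18+12+2 = 81
Hub→P1→P2→P3→P6→P4→P5→Hub: 12+14+1+10+12+6+4 = 59
Hub→P1→P2→P3→P6→P5→P4→Hub: 12+14+1+10+18+6+2 = 63
Hub→P1→P2→P4→P3→P5→P6→Hub: 12+14+16+17+22+18+14 = 113
Hub→P1→P2→P4→P3→P6→P5→Hub: 12+14+16+17+10+18+4 = 91
… (352 more)
Hub→P1→P6→P2→P3→P4→P5→Hub: 12+5+9+1+17+6+4 = 54  ← best
The minimum is 54.
One optimal route: Hub → P1 → P6 → P2 → P3 → P4 → P5 → Hub (or its reverse).

54 m — the shortest possible round trip.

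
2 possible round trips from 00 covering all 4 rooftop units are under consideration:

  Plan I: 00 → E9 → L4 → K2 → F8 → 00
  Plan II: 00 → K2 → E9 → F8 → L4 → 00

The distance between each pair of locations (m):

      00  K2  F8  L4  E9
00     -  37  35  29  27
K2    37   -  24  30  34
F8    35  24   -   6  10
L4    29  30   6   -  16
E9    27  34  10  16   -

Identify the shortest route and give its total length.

Plan I: 27 + 16 + 30 + 24 + 35 = 132
Plan II: 37 + 34 + 10 + 6 + 29 = 116

116 m — Plan II is the shortest.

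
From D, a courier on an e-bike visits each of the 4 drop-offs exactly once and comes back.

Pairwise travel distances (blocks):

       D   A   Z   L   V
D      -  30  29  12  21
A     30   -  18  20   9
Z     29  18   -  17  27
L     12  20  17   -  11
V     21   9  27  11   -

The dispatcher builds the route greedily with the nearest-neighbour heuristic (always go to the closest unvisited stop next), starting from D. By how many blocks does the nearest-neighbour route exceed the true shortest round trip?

From D: L=12, V=21, Z=29, A=30 → choose L (12).
From L: V=11, Z=17, A=20 → choose V (11).
From V: A=9, Z=27 → choose A (9).
From A: Z=18 → choose Z (18).
NN route D → L → V → A → Z → D costs 79.
Optimal: D → L → Z → A → V → D costs 77 (by enumerating all 12 distinct tours).
Excess = 79 − 77 = 2.

2 blocks longer than the optimal tour.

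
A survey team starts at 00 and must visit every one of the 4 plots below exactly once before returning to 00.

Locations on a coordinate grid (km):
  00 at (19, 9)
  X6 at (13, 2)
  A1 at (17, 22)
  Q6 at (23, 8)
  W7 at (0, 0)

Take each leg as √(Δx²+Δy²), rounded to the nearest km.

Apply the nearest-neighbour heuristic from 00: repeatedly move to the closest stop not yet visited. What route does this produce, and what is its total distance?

Total distance 70 km via the nearest-neighbour route 00 → Q6 → X6 → W7 → A1 → 00.

From 00: distances to unvisited — Q6=4, X6=9, A1=13, W7=21. Nearest is Q6 (4).
From Q6: distances to unvisited — X6=12, A1=15, W7=24. Nearest is X6 (12).
From X6: distances to unvisited — W7=13, A1=20. Nearest is W7 (13).
From W7: distances to unvisited — A1=28. Nearest is A1 (28).
Return A1→00: 13.
Total = 4 + 12 + 13 + 28 + 13 = 70.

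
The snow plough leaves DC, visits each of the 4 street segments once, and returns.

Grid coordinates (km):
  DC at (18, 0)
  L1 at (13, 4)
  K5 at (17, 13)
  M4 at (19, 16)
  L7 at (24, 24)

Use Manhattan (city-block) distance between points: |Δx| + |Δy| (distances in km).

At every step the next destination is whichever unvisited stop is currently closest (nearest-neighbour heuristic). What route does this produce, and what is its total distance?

70 km along DC → L1 → K5 → M4 → L7 → DC.

DC → [L1:9 / K5:14 / M4:17 / L7:30] → L1 (9)
L1 → [K5:13 / M4:18 / L7:31] → K5 (13)
K5 → [M4:5 / L7:18] → M4 (5)
M4 → [L7:13] → L7 (13)
Return L7→DC: 30.
Total = 9 + 13 + 5 + 13 + 30 = 70.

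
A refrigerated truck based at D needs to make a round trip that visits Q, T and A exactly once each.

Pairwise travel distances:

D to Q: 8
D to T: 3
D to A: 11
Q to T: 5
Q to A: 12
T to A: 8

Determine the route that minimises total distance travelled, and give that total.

D-Q-T-A-D: 8+5+8+11 = 32
D-Q-A-T-D: 8+12+8+3 = 31
D-T-Q-A-D: 3+5+12+11 = 31
The minimum is 31.
One optimal route: D → Q → A → T → D (or its reverse).

Minimum total distance: 31.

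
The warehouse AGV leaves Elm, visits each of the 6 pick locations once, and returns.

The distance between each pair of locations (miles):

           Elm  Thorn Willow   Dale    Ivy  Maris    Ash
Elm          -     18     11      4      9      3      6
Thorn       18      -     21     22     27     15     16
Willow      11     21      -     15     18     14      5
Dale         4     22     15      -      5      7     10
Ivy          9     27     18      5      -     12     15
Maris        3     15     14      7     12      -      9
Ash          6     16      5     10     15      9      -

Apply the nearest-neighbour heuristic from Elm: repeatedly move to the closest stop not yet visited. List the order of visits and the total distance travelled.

Nearest-neighbour total = 74 miles; route Elm → Maris → Dale → Ivy → Ash → Willow → Thorn → Elm.

From Elm: distances to unvisited — Maris=3, Dale=4, Ash=6, Ivy=9, Willow=11, Thorn=18. Nearest is Maris (3).
From Maris: distances to unvisited — Dale=7, Ash=9, Ivy=12, Willow=14, Thorn=15. Nearest is Dale (7).
From Dale: distances to unvisited — Ivy=5, Ash=10, Willow=15, Thorn=22. Nearest is Ivy (5).
From Ivy: distances to unvisited — Ash=15, Willow=18, Thorn=27. Nearest is Ash (15).
From Ash: distances to unvisited — Willow=5, Thorn=16. Nearest is Willow (5).
From Willow: distances to unvisited — Thorn=21. Nearest is Thorn (21).
Return Thorn→Elm: 18.
Total = 3 + 7 + 5 + 15 + 5 + 21 + 18 = 74.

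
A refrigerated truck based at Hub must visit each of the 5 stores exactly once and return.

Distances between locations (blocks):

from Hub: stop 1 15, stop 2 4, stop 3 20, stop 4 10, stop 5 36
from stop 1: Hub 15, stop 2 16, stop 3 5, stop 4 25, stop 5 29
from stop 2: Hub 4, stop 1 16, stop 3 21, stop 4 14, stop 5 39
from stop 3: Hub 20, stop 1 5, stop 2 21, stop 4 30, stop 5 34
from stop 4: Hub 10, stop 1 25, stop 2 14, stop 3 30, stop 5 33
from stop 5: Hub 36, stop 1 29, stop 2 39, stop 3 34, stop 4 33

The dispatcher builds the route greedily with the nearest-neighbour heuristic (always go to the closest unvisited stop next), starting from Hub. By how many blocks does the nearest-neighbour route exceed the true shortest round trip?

Hub: stop 2=4, stop 4=10, stop 1=15, stop 3=20, stop 5=36 ⇒ stop 2
stop 2: stop 4=14, stop 1=16, stop 3=21, stop 5=39 ⇒ stop 4
stop 4: stop 1=25, stop 3=30, stop 5=33 ⇒ stop 1
stop 1: stop 3=5, stop 5=29 ⇒ stop 3
stop 3: stop 5=34 ⇒ stop 5
NN route Hub → stop 2 → stop 4 → stop 1 → stop 3 → stop 5 → Hub costs 118.
Optimal: Hub → stop 2 → stop 1 → stop 3 → stop 5 → stop 4 → Hub costs 102 (by enumerating all 60 distinct tours).
Excess = 118 − 102 = 16.

Excess over optimum: 16 blocks.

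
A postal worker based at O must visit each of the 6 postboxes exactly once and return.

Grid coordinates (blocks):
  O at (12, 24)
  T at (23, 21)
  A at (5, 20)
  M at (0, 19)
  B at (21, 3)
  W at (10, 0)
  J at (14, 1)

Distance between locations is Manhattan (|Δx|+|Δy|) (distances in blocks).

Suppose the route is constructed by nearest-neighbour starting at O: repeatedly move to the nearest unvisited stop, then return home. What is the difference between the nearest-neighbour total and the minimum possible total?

8 blocks longer than the optimal tour.

O: A=11, T=14, M=17, J=25, W=26, B=30 ⇒ A
A: M=6, T=19, W=25, J=28, B=33 ⇒ M
M: T=25, W=29, J=32, B=37 ⇒ T
T: B=20, J=29, W=34 ⇒ B
B: J=9, W=14 ⇒ J
J: W=5 ⇒ W
NN route O → A → M → T → B → J → W → O costs 102.
Optimal: O → T → B → J → W → M → A → O costs 94 (by enumerating all 360 distinct tours).
Excess = 102 − 94 = 8.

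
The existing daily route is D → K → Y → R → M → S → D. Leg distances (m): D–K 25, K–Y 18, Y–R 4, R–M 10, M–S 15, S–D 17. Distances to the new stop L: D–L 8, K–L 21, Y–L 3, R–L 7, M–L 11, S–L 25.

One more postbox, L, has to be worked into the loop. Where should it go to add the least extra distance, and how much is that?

Minimum extra distance: 4 m, inserting L between D and K.

Insertion cost between consecutive stops i–j is d(i,L) + d(L,j) − d(i,j):
  between D and K: 8 + 21 − 25 = 4
  between K and Y: 21 + 3 − 18 = 6
  between Y and R: 3 + 7 − 4 = 6
  between R and M: 7 + 11 − 10 = 8
  between M and S: 11 + 25 − 15 = 21
  between S and D: 25 + 8 − 17 = 16
Cheapest insertion is between D and K, adding 4.
New total = 89 + 4 = 93.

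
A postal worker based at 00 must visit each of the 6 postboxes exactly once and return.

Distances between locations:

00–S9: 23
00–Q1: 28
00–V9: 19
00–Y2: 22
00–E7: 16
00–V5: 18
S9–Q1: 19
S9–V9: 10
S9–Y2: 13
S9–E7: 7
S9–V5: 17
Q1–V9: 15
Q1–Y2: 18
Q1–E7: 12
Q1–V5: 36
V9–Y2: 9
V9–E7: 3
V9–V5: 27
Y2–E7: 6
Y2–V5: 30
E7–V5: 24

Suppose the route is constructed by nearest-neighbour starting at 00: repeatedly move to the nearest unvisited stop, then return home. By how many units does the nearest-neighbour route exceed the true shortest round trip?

Excess over optimum: 22.

From 00: E7=16, V5=18, V9=19, Y2=22, S9=23, Q1=28 → choose E7 (16).
From E7: V9=3, Y2=6, S9=7, Q1=12, V5=24 → choose V9 (3).
From V9: Y2=9, S9=10, Q1=15, V5=27 → choose Y2 (9).
From Y2: S9=13, Q1=18, V5=30 → choose S9 (13).
From S9: V5=17, Q1=19 → choose V5 (17).
From V5: Q1=36 → choose Q1 (36).
NN route 00 → E7 → V9 → Y2 → S9 → V5 → Q1 → 00 costs 122.
Optimal: 00 → Q1 → V9 → Y2 → E7 → S9 → V5 → 00 costs 100 (by enumerating all 360 distinct tours).
Excess = 122 − 100 = 22.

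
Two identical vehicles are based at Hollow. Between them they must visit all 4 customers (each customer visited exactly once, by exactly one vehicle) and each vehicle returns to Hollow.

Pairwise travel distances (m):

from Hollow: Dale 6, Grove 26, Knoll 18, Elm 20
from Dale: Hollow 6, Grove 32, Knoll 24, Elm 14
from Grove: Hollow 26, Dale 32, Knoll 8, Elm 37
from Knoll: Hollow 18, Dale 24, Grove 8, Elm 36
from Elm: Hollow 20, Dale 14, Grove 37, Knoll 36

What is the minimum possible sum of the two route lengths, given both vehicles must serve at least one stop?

92 m — the smallest possible combined total.

There are 2^3 − 1 = 7 ways to divide the 4 stops into two non-empty groups. For each, the best each vehicle can do is its own shortest tour through its group:
  {Dale} + {Grove, Knoll, Elm}: 12 + 83 = 95
  {Grove} + {Dale, Knoll, Elm}: 52 + 74 = 126
  {Dale, Grove} + {Knoll, Elm}: 64 + 74 = 138
  {Knoll} + {Dale, Grove, Elm}: 36 + 83 = 119
  {Dale, Knoll} + {Grove, Elm}: 48 + 83 = 131
  {Grove, Knoll} + {Dale, Elm}: 52 + 40 = 92
  … (7 splits in total)
Best: vehicle 1 Hollow → Grove → Knoll → Hollow = 52; vehicle 2 Hollow → Dale → Elm → Hollow = 40; combined 92.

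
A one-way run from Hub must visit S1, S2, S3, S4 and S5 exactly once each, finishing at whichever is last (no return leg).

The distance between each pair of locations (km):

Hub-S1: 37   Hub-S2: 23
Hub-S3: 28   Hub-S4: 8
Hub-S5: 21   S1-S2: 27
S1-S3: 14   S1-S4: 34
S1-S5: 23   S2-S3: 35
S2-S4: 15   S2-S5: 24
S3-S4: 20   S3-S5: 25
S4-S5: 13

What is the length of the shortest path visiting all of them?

There are 5! = 120 possible orderings.
Hub - S1 - S2 - S3 - S4 - S5: 37+27+35+20+13 = 132
Hub - S1 - S2 - S3 - S5 - S4: 37+27+35+25+13 = 137
Hub - S1 - S2 - S4 - S3 - S5: 37+27+15+20+25 = 124
Hub - S1 - S2 - S4 - S5 - S3: 37+27+15+13+25 = 117
Hub - S1 - S2 - S5 - S3 - S4: 37+27+24+25+20 = 133
Hub - S1 - S2 - S5 - S4 - S3: 37+27+24+13+20 = 121
Hub - S1 - S3 - S2 - S4 - S5: 37+14+35+15+13 = 114
Hub - S1 - S3 - S2 - S5 - S4: 37+14+35+24+13 = 123
Hub - S1 - S3 - S4 - S2 - S5: 37+14+20+15+24 = 110
Hub - S1 - S3 - S4 - S5 - S2: 37+14+20+13+24 = 108
Hub - S1 - S3 - S5 - S2 - S4: 37+14+25+24+15 = 115
Hub - S1 - S3 - S5 - S4 - S2: 37+14+25+13+15 = 104
Hub - S1 - S4 - S2 - S3 - S5: 37+34+15+35+25 = 146
Hub - S1 - S4 - S2 - S5 - S3: 37+34+15+24+25 = 135
… (106 more)
Hub - S4 - S2 - S5 - S1 - S3: 8+15+24+23+14 = 84  ← best
The minimum is 84.
One shortest path: Hub → S4 → S2 → S5 → S1 → S3.

84 km — the minimum one-way total.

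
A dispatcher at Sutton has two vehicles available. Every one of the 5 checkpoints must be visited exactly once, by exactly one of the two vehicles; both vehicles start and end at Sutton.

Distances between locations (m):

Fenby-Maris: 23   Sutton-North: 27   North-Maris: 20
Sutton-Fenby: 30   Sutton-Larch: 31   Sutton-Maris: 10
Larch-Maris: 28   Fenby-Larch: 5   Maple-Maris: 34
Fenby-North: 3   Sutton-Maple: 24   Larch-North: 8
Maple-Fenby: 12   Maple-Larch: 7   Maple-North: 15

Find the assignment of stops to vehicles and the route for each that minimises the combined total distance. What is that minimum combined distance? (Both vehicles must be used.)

Check every non-empty split of the stops between the two vehicles; for each half take its own optimal tour:
  {Maple} + {Fenby, Larch, North, Maris}: 48 + 69 = 117
  {Fenby} + {Maple, Larch, North, Maris}: 60 + 69 = 129
  {Maple, Fenby} + {Larch, North, Maris}: 66 + 69 = 135
  {Larch} + {Maple, Fenby, North, Maris}: 62 + 69 = 131
  {Maple, Larch} + {Fenby, North, Maris}: 62 + 63 = 125
  {Fenby, Larch} + {Maple, North, Maris}: 66 + 69 = 135
  … (15 splits in total)
  {Maple, Fenby, Larch, North} + {Maris}: 66 + 20 = 86  ← best
Best: vehicle 1 Sutton → Maple → Larch → Fenby → North → Sutton = 66; vehicle 2 Sutton → Maris → Sutton = 20; combined 86.

Minimum combined distance: 86 m.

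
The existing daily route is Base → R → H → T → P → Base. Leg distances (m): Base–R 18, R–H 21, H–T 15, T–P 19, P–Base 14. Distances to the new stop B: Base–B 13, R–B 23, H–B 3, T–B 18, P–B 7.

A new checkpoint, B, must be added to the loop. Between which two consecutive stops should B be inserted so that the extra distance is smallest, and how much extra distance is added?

Insertion cost between consecutive stops i–j is d(i,B) + d(B,j) − d(i,j):
  between Base and R: 13 + 23 − 18 = 18
  between R and H: 23 + 3 − 21 = 5
  between H and T: 3 + 18 − 15 = 6
  between T and P: 18 + 7 − 19 = 6
  between P and Base: 7 + 13 − 14 = 6
Cheapest insertion is between R and H, adding 5.
New total = 87 + 5 = 92.

Adding 5 m by placing B on the R–H leg.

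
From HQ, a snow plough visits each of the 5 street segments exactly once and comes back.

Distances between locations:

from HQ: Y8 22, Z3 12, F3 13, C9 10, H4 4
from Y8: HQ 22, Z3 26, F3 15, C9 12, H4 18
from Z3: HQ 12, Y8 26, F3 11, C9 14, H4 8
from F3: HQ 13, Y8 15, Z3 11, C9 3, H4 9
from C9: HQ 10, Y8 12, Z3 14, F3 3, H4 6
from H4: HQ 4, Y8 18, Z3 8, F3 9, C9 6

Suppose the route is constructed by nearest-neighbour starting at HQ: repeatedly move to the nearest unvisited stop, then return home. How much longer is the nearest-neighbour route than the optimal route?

12 longer than the optimal tour.

HQ: H4=4, C9=10, Z3=12, F3=13, Y8=22 ⇒ H4
H4: C9=6, Z3=8, F3=9, Y8=18 ⇒ C9
C9: F3=3, Y8=12, Z3=14 ⇒ F3
F3: Z3=11, Y8=15 ⇒ Z3
Z3: Y8=26 ⇒ Y8
NN route HQ → H4 → C9 → F3 → Z3 → Y8 → HQ costs 72.
Optimal: HQ → Y8 → C9 → F3 → Z3 → H4 → HQ costs 60 (by enumerating all 60 distinct tours).
Excess = 72 − 60 = 12.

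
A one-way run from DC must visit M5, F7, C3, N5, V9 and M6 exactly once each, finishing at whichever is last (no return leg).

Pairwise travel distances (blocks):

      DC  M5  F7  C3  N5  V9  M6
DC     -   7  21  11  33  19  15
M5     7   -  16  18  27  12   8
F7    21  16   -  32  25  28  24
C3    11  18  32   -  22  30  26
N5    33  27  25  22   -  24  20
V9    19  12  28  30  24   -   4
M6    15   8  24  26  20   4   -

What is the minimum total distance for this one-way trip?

Minimum one-way distance = 85 blocks.

There are 6! = 720 possible orderings.
DC→M5→F7→C3→N5→V9→M6: 7+16+32+22+24+4 = 105
DC→M5→F7→C3→N5→M6→V9: 7+16+32+22+20+4 = 101
DC→M5→F7→C3→V9→N5→M6: 7+16+32+30+24+20 = 129
DC→M5→F7→C3→V9→M6→N5: 7+16+32+30+4+20 = 109
DC→M5→F7→C3→M6→N5→V9: 7+16+32+26+20+24 = 125
DC→M5→F7→C3→M6→V9→N5: 7+16+32+26+4+24 = 109
DC→M5→F7→N5→C3→V9→M6: 7+16+25+22+30+4 = 104
DC→M5→F7→N5→C3→M6→V9: 7+16+25+22+26+4 = 100
… (712 more)
DC→C3→N5→V9→M6→M5→F7: 11+22+24+4+8+16 = 85  ← best
The minimum is 85.
One shortest path: DC → C3 → N5 → V9 → M6 → M5 → F7.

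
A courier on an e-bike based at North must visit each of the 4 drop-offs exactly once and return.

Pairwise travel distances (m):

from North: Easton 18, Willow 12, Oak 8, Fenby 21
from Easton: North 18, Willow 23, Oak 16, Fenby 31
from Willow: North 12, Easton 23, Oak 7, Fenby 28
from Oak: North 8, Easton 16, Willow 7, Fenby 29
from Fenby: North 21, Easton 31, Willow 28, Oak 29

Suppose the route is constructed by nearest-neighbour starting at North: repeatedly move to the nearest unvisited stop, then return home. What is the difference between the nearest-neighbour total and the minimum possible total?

The nearest-neighbour route is 3 m longer than optimal.

North: Oak=8, Willow=12, Easton=18, Fenby=21 ⇒ Oak
Oak: Willow=7, Easton=16, Fenby=29 ⇒ Willow
Willow: Easton=23, Fenby=28 ⇒ Easton
Easton: Fenby=31 ⇒ Fenby
NN route North → Oak → Willow → Easton → Fenby → North costs 90.
Optimal: North → Willow → Oak → Easton → Fenby → North costs 87 (by enumerating all 12 distinct tours).
Excess = 90 − 87 = 3.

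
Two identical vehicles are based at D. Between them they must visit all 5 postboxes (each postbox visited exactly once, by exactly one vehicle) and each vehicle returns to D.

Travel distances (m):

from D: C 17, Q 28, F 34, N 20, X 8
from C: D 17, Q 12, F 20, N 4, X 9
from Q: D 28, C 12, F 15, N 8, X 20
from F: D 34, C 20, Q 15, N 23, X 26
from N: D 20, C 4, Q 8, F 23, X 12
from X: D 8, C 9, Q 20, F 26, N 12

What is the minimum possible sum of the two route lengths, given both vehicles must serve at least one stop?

Try each way of splitting the stops between the two vehicles (each non-empty) and, for each split, find the best tour for each vehicle:
  {C} + {Q, F, N, X}: 34 + 77 = 111
  {Q} + {C, F, N, X}: 56 + 78 = 134
  {C, Q} + {F, N, X}: 57 + 77 = 134
  {F} + {C, Q, N, X}: 68 + 57 = 125
  {C, F} + {Q, N, X}: 71 + 56 = 127
  {Q, F} + {C, N, X}: 77 + 41 = 118
  … (15 splits in total)
  {C, Q, F, N} + {X}: 78 + 16 = 94  ← best
Best: vehicle 1 D → C → N → Q → F → D = 78; vehicle 2 D → X → D = 16; combined 94.

94 m — the smallest possible combined total.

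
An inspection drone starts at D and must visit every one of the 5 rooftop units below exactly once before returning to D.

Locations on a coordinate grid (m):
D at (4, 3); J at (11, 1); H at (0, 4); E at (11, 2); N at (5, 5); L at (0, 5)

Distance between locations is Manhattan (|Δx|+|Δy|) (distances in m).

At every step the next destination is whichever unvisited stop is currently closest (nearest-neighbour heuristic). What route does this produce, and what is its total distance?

D → [N:3 / H:5 / L:6 / E:8 / J:9] → N (3)
N → [L:5 / H:6 / E:9 / J:10] → L (5)
L → [H:1 / E:14 / J:15] → H (1)
H → [E:13 / J:14] → E (13)
E → [J:1] → J (1)
Return J→D: 9.
Total = 3 + 5 + 1 + 13 + 1 + 9 = 32.

Nearest-neighbour total = 32 m; route D → N → L → H → E → J → D.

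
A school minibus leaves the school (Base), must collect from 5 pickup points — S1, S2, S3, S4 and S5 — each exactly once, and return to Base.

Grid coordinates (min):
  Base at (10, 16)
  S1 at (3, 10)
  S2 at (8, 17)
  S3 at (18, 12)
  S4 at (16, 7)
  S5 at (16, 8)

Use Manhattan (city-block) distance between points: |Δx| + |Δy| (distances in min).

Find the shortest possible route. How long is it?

With 5 stops there are 5!/2 = 60 distinct round trips (a route and its reverse cost the same).
Base→S1→S2→S3→S4→S5→Base: 13+12+15+7+1+14 = 62
Base→S1→S2→S3→S5→S4→Base: 13+12+15+6+1+15 = 62
Base→S1→S2→S4→S3→S5→Base: 13+12+18+7+6+14 = 70
Base→S1→S2→S4→S5→S3→Base: 13+12+18+1+6+12 = 62
Base→S1→S2→S5→S3→S4→Base: 13+12+17+6+7+15 = 70
Base→S1→S2→S5→S4→S3→Base: 13+12+17+1+7+12 = 62
Base→S1→S3→S2→S4→S5→Base: 13+17+15+18+1+14 = 78
Base→S1→S3→S2→S5→S4→Base: 13+17+15+17+1+15 = 78
Base→S1→S3→S4→S2→S5→Base: 13+17+7+18+17+14 = 86
Base→S1→S3→S4→S5→S2→Base: 13+17+7+1+17+3 = 58
Base→S1→S3→S5→S2→S4→Base: 13+17+6+17+18+15 = 86
Base→S1→S3→S5→S4→S2→Base: 13+17+6+1+18+3 = 58
Base→S1→S4→S2→S3→S5→Base: 13+16+18+15+6+14 = 82
Base→S1→S4→S2→S5→S3→Base: 13+16+18+17+6+12 = 82
… (46 more)
Base→S2→S1→S4→S5→S3→Base: 3+12+16+1+6+12 = 50  ← best
The minimum is 50.
One optimal route: Base → S2 → S1 → S4 → S5 → S3 → Base (or its reverse).

Shortest round trip = 50 min.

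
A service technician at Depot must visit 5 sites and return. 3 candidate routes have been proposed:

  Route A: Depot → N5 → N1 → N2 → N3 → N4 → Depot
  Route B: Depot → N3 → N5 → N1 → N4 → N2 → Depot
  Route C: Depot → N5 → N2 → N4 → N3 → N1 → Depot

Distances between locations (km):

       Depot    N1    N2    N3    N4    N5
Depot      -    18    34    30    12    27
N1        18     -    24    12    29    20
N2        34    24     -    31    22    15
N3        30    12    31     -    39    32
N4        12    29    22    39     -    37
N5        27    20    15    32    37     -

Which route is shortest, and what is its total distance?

Shortest is Route C, total 133 km.

Route A: 27 + 20 + 24 + 31 + 39 + 12 = 153
Route B: 30 + 32 + 20 + 29 + 22 + 34 = 167
Route C: 27 + 15 + 22 + 39 + 12 + 18 = 133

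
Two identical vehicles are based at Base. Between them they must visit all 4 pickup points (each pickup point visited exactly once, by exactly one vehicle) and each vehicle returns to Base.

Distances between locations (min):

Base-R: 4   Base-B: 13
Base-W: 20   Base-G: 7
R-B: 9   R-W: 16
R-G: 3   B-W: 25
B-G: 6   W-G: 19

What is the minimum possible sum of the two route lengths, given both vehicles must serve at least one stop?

There are 2^3 − 1 = 7 ways to divide the 4 stops into two non-empty groups. For each, the best each vehicle can do is its own shortest tour through its group:
  {R} + {B, W, G}: 8 + 58 = 66
  {B} + {R, W, G}: 26 + 46 = 72
  {R, B} + {W, G}: 26 + 46 = 72
  {W} + {R, B, G}: 40 + 26 = 66
  {R, W} + {B, G}: 40 + 26 = 66
  {B, W} + {R, G}: 58 + 14 = 72
  … (7 splits in total)
Best: vehicle 1 Base → R → Base = 8; vehicle 2 Base → B → G → W → Base = 58; combined 66.

Minimum combined distance: 66 min.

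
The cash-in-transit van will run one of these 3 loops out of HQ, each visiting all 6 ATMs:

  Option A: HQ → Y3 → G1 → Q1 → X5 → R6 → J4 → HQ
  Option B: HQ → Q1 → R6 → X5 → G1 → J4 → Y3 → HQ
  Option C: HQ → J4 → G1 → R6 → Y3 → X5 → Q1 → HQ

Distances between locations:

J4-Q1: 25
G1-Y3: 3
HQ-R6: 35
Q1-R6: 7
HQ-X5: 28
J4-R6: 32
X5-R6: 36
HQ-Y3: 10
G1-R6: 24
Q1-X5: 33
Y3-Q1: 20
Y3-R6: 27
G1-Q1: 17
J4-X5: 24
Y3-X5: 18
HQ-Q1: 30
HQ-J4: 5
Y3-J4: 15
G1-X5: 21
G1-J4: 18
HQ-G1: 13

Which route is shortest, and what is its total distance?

Option A: 10 + 3 + 17 + 33 + 36 + 32 + 5 = 136
Option B: 30 + 7 + 36 + 21 + 18 + 15 + 10 = 137
Option C: 5 + 18 + 24 + 27 + 18 + 33 + 30 = 155

Shortest is Option A, total 136.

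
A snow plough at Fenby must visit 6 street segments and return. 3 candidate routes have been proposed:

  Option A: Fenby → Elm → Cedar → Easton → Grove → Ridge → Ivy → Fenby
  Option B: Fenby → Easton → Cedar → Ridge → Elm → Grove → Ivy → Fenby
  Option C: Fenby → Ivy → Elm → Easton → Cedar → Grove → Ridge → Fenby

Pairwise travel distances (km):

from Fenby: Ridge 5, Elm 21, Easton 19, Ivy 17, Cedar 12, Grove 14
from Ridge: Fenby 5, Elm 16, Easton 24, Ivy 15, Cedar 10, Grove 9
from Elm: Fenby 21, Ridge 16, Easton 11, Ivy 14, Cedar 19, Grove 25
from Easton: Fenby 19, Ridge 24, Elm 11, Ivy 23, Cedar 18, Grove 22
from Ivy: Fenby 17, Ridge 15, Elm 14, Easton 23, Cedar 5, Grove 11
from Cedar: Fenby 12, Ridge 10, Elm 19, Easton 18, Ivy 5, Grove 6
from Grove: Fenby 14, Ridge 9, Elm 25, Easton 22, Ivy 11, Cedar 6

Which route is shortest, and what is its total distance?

Option A: 21 + 19 + 18 + 22 + 9 + 15 + 17 = 121
Option B: 19 + 18 + 10 + 16 + 25 + 11 + 17 = 116
Option C: 17 + 14 + 11 + 18 + 6 + 9 + 5 = 80

80 km — Option C is the shortest.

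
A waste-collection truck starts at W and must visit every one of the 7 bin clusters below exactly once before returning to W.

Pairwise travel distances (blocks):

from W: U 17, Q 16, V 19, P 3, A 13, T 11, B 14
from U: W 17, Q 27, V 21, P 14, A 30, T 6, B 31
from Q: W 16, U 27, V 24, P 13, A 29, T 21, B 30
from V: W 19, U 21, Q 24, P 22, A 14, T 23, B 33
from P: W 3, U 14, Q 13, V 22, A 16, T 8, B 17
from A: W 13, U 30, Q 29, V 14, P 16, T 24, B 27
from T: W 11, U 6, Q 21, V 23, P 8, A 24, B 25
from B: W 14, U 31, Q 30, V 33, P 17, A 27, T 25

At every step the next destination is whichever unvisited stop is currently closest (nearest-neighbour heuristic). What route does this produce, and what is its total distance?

From W: distances to unvisited — P=3, T=11, A=13, B=14, Q=16, U=17, V=19. Nearest is P (3).
From P: distances to unvisited — T=8, Q=13, U=14, A=16, B=17, V=22. Nearest is T (8).
From T: distances to unvisited — U=6, Q=21, V=23, A=24, B=25. Nearest is U (6).
From U: distances to unvisited — V=21, Q=27, A=30, B=31. Nearest is V (21).
From V: distances to unvisited — A=14, Q=24, B=33. Nearest is A (14).
From A: distances to unvisited — B=27, Q=29. Nearest is B (27).
From B: distances to unvisited — Q=30. Nearest is Q (30).
Return Q→W: 16.
Total = 3 + 8 + 6 + 21 + 14 + 27 + 30 + 16 = 125.

Nearest-neighbour total = 125 blocks; route W → P → T → U → V → A → B → Q → W.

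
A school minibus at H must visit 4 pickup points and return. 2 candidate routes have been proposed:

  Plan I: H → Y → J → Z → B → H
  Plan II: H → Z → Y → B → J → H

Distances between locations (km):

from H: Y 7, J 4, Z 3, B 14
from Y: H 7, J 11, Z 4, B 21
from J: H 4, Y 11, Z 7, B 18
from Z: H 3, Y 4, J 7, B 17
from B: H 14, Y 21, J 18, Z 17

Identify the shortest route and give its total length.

Plan I: 7 + 11 + 7 + 17 + 14 = 56
Plan II: 3 + 4 + 21 + 18 + 4 = 50

50 km — Plan II is the shortest.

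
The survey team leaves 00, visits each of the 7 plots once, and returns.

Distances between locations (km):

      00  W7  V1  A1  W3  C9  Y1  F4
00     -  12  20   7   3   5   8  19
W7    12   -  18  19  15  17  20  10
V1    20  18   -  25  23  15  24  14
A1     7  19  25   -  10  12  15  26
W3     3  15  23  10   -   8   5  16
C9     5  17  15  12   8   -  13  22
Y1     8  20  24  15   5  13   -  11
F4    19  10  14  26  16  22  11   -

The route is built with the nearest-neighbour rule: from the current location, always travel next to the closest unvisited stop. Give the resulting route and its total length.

00 → [W3:3 / C9:5 / A1:7 / Y1:8 / W7:12 / F4:19 / V1:20] → W3 (3)
W3 → [Y1:5 / C9:8 / A1:10 / W7:15 / F4:16 / V1:23] → Y1 (5)
Y1 → [F4:11 / C9:13 / A1:15 / W7:20 / V1:24] → F4 (11)
F4 → [W7:10 / V1:14 / C9:22 / A1:26] → W7 (10)
W7 → [C9:17 / V1:18 / A1:19] → C9 (17)
C9 → [A1:12 / V1:15] → A1 (12)
A1 → [V1:25] → V1 (25)
Return V1→00: 20.
Total = 3 + 5 + 11 + 10 + 17 + 12 + 25 + 20 = 103.

Nearest-neighbour total = 103 km; route 00 → W3 → Y1 → F4 → W7 → C9 → A1 → V1 → 00.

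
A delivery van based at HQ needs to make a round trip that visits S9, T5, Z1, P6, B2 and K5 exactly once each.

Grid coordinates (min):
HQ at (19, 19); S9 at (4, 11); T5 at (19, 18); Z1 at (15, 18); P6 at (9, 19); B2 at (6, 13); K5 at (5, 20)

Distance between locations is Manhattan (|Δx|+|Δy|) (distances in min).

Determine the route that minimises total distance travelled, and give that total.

Minimum total distance: 48 min.

There are 360 distinct closed tours to check (reversals are equivalent).
HQ - S9 - T5 - Z1 - P6 - B2 - K5 - HQ: 23+22+4+7+9+8+15 = 88
HQ - S9 - T5 - Z1 - P6 - K5 - B2 - HQ: 23+22+4+7+5+8+19 = 88
HQ - S9 - T5 - Z1 - B2 - P6 - K5 - HQ: 23+22+4+14+9+5+15 = 92
HQ - S9 - T5 - Z1 - B2 - K5 - P6 - HQ: 23+22+4+14+8+5+10 = 86
HQ - S9 - T5 - Z1 - K5 - P6 - B2 - HQ: 23+22+4+12+5+9+19 = 94
HQ - S9 - T5 - Z1 - K5 - B2 - P6 - HQ: 23+22+4+12+8+9+10 = 88
HQ - S9 - T5 - P6 - Z1 - B2 - K5 - HQ: 23+22+11+7+14+8+15 = 100
HQ - S9 - T5 - P6 - Z1 - K5 - B2 - HQ: 23+22+11+7+12+8+19 = 102
… (352 more)
HQ - T5 - Z1 - B2 - S9 - K5 - P6 - HQ: 1+4+14+4+10+5+10 = 48  ← best
The minimum is 48.
One optimal route: HQ → T5 → Z1 → B2 → S9 → K5 → P6 → HQ (or its reverse).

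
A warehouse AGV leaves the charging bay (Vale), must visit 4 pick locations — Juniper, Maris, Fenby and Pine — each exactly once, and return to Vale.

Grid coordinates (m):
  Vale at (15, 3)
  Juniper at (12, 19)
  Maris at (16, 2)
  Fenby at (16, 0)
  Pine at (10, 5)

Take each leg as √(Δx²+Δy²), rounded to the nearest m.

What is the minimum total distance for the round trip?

There are 12 distinct closed tours to check (reversals are equivalent).
Vale - Juniper - Maris - Fenby - Pine - Vale: 16+17+2+8+5 = 48
Vale - Juniper - Maris - Pine - Fenby - Vale: 16+17+7+8+3 = 51
Vale - Juniper - Fenby - Maris - Pine - Vale: 16+19+2+7+5 = 49
Vale - Juniper - Fenby - Pine - Maris - Vale: 16+19+8+7+1 = 51
Vale - Juniper - Pine - Maris - Fenby - Vale: 16+14+7+2+3 = 42
Vale - Juniper - Pine - Fenby - Maris - Vale: 16+14+8+2+1 = 41
Vale - Maris - Juniper - Fenby - Pine - Vale: 1+17+19+8+5 = 50
Vale - Maris - Juniper - Pine - Fenby - Vale: 1+17+14+8+3 = 43
Vale - Maris - Fenby - Juniper - Pine - Vale: 1+2+19+14+5 = 41
Vale - Maris - Pine - Juniper - Fenby - Vale: 1+7+14+19+3 = 44
Vale - Fenby - Juniper - Maris - Pine - Vale: 3+19+17+7+5 = 51
Vale - Fenby - Maris - Juniper - Pine - Vale: 3+2+17+14+5 = 41
The minimum is 41.
One optimal route: Vale → Juniper → Pine → Fenby → Maris → Vale (or its reverse).

Shortest round trip = 41 m.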